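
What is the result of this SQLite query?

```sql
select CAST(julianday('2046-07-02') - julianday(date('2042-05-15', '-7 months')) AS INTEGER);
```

Adding -7 months to 2042-05-15 gives 2041-10-15.
16 days remain in October 2041 after the 15th (31 − 15).
Full months from November 2041 through June 2046 contribute their day counts.
Then 2 days into July 2046.
Total: 16 + 30 + 31 + 31 + 28 + 31 + 30 + 31 + 30 + 31 + 31 + 30 + 31 + 30 + 31 + 31 + 28 + 31 + 30 + 31 + 30 + 31 + 31 + 30 + 31 + 30 + 31 + 31 + 29 + 31 + 30 + 31 + 30 + 31 + 31 + 30 + 31 + 30 + 31 + 31 + 28 + 31 + 30 + 31 + 30 + 31 + 31 + 30 + 31 + 30 + 31 + 31 + 28 + 31 + 30 + 31 + 30 + 2 = 1721.

1721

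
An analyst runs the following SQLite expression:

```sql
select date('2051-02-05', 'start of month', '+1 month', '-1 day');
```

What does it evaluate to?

2051-02-28

`start of month` rewinds 2051-02-05 to 2051-02-01.
Adding +1 month to 2051-02-01 gives 2051-03-01.
Going back 1 day from 2051-03-01 reaches 2051-02-28 (last day of February, 28 days).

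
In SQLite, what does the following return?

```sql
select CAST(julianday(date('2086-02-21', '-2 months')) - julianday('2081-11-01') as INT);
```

Adding -2 months to 2086-02-21 gives 2085-12-21.
29 days remain in November 2081 after the 1st (30 − 1).
Full months from December 2081 through November 2085 contribute their day counts.
Then 21 days into December 2085.
Total: 29 + 31 + 31 + 28 + 31 + 30 + 31 + 30 + 31 + 31 + 30 + 31 + 30 + 31 + 31 + 28 + 31 + 30 + 31 + 30 + 31 + 31 + 30 + 31 + 30 + 31 + 31 + 29 + 31 + 30 + 31 + 30 + 31 + 31 + 30 + 31 + 30 + 31 + 31 + 28 + 31 + 30 + 31 + 30 + 31 + 31 + 30 + 31 + 30 + 21 = 1511.

1511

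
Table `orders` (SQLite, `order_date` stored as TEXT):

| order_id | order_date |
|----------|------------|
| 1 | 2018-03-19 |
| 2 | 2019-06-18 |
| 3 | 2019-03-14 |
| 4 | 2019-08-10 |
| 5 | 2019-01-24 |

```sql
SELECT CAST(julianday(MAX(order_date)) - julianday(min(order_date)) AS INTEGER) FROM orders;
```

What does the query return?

509

MIN = 2018-03-19, MAX = 2019-08-10.
12 days remain in March 2018 after the 19th (31 − 19).
Full months from April 2018 through July 2019 contribute their day counts.
Then 10 days into August 2019.
Total: 12 + 30 + 31 + 30 + 31 + 31 + 30 + 31 + 30 + 31 + 31 + 28 + 31 + 30 + 31 + 30 + 31 + 10 = 509.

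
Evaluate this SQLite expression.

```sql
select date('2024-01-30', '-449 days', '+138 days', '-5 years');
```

Applying '-449 days' to 2024-01-30: counting 449 days back gives 2022-11-07.
Applying '+138 days' to 2022-11-07: counting 138 days forward gives 2023-03-25.
Adding -5 years to 2023-03-25 gives 2018-03-25.

2018-03-25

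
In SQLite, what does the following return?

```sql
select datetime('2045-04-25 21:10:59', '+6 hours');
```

+6 hours from 2045-04-25 21:10:59 is 2045-04-26 03:10:59 (crosses midnight).

2045-04-26 03:10:59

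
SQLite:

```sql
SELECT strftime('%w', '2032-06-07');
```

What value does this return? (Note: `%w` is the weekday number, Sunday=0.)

2032-06-07 is a Monday; with Sunday=0 that is 1.

1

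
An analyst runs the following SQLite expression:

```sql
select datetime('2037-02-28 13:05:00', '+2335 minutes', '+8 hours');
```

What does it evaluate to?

2037-03-02 12:00:00

2335 minutes = 38h 55m; +2335 minutes from 2037-02-28 13:05:00 is 2037-03-02 04:00:00 (crosses midnight).
+8 hours from 2037-03-02 04:00:00 is 2037-03-02 12:00:00.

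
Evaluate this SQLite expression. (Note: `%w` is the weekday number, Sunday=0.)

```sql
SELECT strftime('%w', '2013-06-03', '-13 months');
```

4

First apply '-13 months': 2013-06-03 → 2012-05-03.
2012-05-03 is a Thursday; with Sunday=0 that is 4.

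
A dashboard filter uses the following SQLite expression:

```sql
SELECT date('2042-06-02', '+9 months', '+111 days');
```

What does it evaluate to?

2043-06-21

Adding +9 months to 2042-06-02 gives 2043-03-02.
Applying '+111 days' to 2043-03-02: counting 111 days forward gives 2043-06-21.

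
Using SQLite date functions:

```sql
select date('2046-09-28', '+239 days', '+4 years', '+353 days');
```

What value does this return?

Applying '+239 days' to 2046-09-28: counting 239 days forward gives 2047-05-25.
Adding +4 years to 2047-05-25 gives 2051-05-25.
Applying '+353 days' to 2051-05-25: counting 353 days forward gives 2052-05-12.

2052-05-12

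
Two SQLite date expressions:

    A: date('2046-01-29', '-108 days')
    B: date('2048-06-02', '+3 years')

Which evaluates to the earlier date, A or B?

A

A = 2045-10-13.
B = 2051-06-02.
A is earlier.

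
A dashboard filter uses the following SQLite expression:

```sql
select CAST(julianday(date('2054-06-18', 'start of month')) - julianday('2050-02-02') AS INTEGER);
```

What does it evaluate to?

1580

`start of month` rewinds 2054-06-18 to 2054-06-01.
26 days remain in February 2050 after the 2nd (28 − 2).
Full months from March 2050 through May 2054 contribute their day counts.
Then 1 day into June 2054.
Total: 26 + 31 + 30 + 31 + 30 + 31 + 31 + 30 + 31 + 30 + 31 + 31 + 28 + 31 + 30 + 31 + 30 + 31 + 31 + 30 + 31 + 30 + 31 + 31 + 29 + 31 + 30 + 31 + 30 + 31 + 31 + 30 + 31 + 30 + 31 + 31 + 28 + 31 + 30 + 31 + 30 + 31 + 31 + 30 + 31 + 30 + 31 + 31 + 28 + 31 + 30 + 31 + 1 = 1580.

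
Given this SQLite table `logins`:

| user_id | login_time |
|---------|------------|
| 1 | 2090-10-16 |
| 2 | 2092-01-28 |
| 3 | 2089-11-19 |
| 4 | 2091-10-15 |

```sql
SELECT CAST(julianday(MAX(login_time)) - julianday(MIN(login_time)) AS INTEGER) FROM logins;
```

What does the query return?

MIN = 2089-11-19, MAX = 2092-01-28.
11 days remain in November 2089 after the 19th (30 − 19).
Full months from December 2089 through December 2091 contribute their day counts.
Then 28 days into January 2092.
Total: 11 + 31 + 31 + 28 + 31 + 30 + 31 + 30 + 31 + 31 + 30 + 31 + 30 + 31 + 31 + 28 + 31 + 30 + 31 + 30 + 31 + 31 + 30 + 31 + 30 + 31 + 28 = 800.

800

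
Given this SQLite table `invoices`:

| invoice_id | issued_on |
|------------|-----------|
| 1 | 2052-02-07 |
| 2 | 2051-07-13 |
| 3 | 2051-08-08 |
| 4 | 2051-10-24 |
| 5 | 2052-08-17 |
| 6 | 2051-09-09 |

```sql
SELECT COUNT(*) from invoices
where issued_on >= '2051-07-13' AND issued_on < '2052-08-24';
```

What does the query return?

Rows in [2051-07-13, 2052-08-24): 2052-02-07, 2051-07-13, 2051-08-08, 2051-10-24, 2052-08-17, 2051-09-09 → 6 rows.

6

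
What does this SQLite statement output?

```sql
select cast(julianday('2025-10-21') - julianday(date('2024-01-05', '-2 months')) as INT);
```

716

Adding -2 months to 2024-01-05 gives 2023-11-05.
25 days remain in November 2023 after the 5th (30 − 5).
Full months from December 2023 through September 2025 contribute their day counts.
Then 21 days into October 2025.
Total: 25 + 31 + 31 + 29 + 31 + 30 + 31 + 30 + 31 + 31 + 30 + 31 + 30 + 31 + 31 + 28 + 31 + 30 + 31 + 30 + 31 + 31 + 30 + 21 = 716.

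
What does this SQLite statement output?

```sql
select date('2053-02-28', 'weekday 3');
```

2053-03-05

`weekday 3` advances to the next Wednesday; 2053-02-28 is a Friday, so it moves forward to 2053-03-05.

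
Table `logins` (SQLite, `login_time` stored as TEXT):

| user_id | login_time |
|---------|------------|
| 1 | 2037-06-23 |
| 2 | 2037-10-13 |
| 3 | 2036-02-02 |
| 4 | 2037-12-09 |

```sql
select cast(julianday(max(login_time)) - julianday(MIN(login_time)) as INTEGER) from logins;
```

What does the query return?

MIN = 2036-02-02, MAX = 2037-12-09.
27 days remain in February 2036 after the 2nd (29 − 2).
Full months from March 2036 through November 2037 contribute their day counts.
Then 9 days into December 2037.
Total: 27 + 31 + 30 + 31 + 30 + 31 + 31 + 30 + 31 + 30 + 31 + 31 + 28 + 31 + 30 + 31 + 30 + 31 + 31 + 30 + 31 + 30 + 9 = 676.

676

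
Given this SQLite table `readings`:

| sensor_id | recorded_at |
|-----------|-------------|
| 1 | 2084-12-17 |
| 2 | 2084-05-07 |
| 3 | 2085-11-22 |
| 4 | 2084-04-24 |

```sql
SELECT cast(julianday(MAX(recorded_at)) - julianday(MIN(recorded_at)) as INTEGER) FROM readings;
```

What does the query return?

577

MIN = 2084-04-24, MAX = 2085-11-22.
6 days remain in April 2084 after the 24th (30 − 24).
Full months from May 2084 through October 2085 contribute their day counts.
Then 22 days into November 2085.
Total: 6 + 31 + 30 + 31 + 31 + 30 + 31 + 30 + 31 + 31 + 28 + 31 + 30 + 31 + 30 + 31 + 31 + 30 + 31 + 22 = 577.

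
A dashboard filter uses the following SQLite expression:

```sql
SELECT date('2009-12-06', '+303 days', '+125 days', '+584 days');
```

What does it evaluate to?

2012-09-13

Applying '+303 days' to 2009-12-06: counting 303 days forward gives 2010-10-05.
Applying '+125 days' to 2010-10-05: counting 125 days forward gives 2011-02-07.
Applying '+584 days' to 2011-02-07: counting 584 days forward gives 2012-09-13.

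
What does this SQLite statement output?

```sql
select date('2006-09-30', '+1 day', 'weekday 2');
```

2006-10-03

September 2006 has 30 days; 0 remain after the 30th, so 1 days reach 2006-10-01.
`weekday 2` advances to the next Tuesday; 2006-10-01 is a Sunday, so it moves forward to 2006-10-03.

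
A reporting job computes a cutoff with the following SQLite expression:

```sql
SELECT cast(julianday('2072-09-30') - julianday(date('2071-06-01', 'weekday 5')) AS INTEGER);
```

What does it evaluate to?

`weekday 5` advances to the next Friday; 2071-06-01 is a Monday, so it moves forward to 2071-06-05.
25 days remain in June 2071 after the 5th (30 − 5).
Full months from July 2071 through August 2072 contribute their day counts.
Then 30 days into September 2072.
Total: 25 + 31 + 31 + 30 + 31 + 30 + 31 + 31 + 29 + 31 + 30 + 31 + 30 + 31 + 31 + 30 = 483.

483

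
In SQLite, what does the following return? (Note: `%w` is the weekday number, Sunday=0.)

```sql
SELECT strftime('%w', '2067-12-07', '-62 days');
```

4

First apply '-62 days': 2067-12-07 → 2067-10-06.
2067-10-06 is a Thursday; with Sunday=0 that is 4.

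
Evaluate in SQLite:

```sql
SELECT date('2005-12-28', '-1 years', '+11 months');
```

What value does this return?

2005-11-28

Adding -1 year to 2005-12-28 gives 2004-12-28.
Adding +11 months to 2004-12-28 gives 2005-11-28.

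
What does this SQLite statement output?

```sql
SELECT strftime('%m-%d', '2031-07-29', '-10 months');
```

09-29

First apply '-10 months': 2031-07-29 → 2030-09-29.
`%m-%d` extracts the month-day: 09-29.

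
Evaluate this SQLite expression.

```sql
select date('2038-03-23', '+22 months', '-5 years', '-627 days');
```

2033-05-06

Adding +22 months to 2038-03-23 gives 2040-01-23.
Adding -5 years to 2040-01-23 gives 2035-01-23.
Applying '-627 days' to 2035-01-23: counting 627 days back gives 2033-05-06.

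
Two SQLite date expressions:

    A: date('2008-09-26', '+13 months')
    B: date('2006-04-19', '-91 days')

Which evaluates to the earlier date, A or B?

B

A = 2009-10-26.
B = 2006-01-18.
B is earlier.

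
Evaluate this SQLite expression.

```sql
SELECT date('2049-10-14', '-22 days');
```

2049-09-22

Going back 14 days from 2049-10-14 reaches 2049-09-30 (last day of September, 30 days).
Going back 8 days within September lands on 2049-09-22.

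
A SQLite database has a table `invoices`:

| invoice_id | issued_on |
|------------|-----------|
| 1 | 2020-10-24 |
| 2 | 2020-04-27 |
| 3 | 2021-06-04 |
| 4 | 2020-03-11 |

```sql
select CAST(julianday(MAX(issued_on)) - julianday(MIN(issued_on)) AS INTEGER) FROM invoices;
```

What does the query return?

450

MIN = 2020-03-11, MAX = 2021-06-04.
20 days remain in March 2020 after the 11th (31 − 11).
Full months from April 2020 through May 2021 contribute their day counts.
Then 4 days into June 2021.
Total: 20 + 30 + 31 + 30 + 31 + 31 + 30 + 31 + 30 + 31 + 31 + 28 + 31 + 30 + 31 + 4 = 450.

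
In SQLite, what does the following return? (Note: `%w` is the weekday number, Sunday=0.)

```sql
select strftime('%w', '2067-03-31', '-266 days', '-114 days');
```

2

First apply '-266 days', '-114 days': 2067-03-31 → 2066-03-16.
2066-03-16 is a Tuesday; with Sunday=0 that is 2.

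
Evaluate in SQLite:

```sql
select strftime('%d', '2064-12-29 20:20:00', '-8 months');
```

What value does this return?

29

First apply '-8 months': 2064-12-29 20:20:00 → 2064-04-29 20:20:00.
`%d` extracts the 2-digit day of month: 29.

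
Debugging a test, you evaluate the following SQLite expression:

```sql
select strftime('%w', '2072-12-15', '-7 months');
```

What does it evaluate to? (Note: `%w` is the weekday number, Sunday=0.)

First apply '-7 months': 2072-12-15 → 2072-05-15.
2072-05-15 is a Sunday; with Sunday=0 that is 0.

0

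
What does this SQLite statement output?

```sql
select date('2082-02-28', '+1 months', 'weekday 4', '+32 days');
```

Adding +1 month to 2082-02-28 gives 2082-03-28.
`weekday 4` advances to the next Thursday; 2082-03-28 is a Saturday, so it moves forward to 2082-04-02.
April 2082 has 30 days; 28 remain after the 2nd, so 29 days reach 2082-05-01.
Advancing 3 more days within May lands on 2082-05-04.

2082-05-04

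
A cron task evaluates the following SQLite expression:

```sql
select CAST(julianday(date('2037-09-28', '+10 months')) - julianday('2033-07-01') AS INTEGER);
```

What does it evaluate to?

1853

Adding +10 months to 2037-09-28 gives 2038-07-28.
30 days remain in July 2033 after the 1st (31 − 1).
Full months from August 2033 through June 2038 contribute their day counts.
Then 28 days into July 2038.
Total: 30 + 31 + 30 + 31 + 30 + 31 + 31 + 28 + 31 + 30 + 31 + 30 + 31 + 31 + 30 + 31 + 30 + 31 + 31 + 28 + 31 + 30 + 31 + 30 + 31 + 31 + 30 + 31 + 30 + 31 + 31 + 29 + 31 + 30 + 31 + 30 + 31 + 31 + 30 + 31 + 30 + 31 + 31 + 28 + 31 + 30 + 31 + 30 + 31 + 31 + 30 + 31 + 30 + 31 + 31 + 28 + 31 + 30 + 31 + 30 + 28 = 1853.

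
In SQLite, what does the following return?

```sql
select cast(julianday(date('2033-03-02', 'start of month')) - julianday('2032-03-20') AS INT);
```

346

`start of month` rewinds 2033-03-02 to 2033-03-01.
11 days remain in March 2032 after the 20th (31 − 20).
Full months from April 2032 through February 2033 contribute their day counts.
Then 1 day into March 2033.
Total: 11 + 30 + 31 + 30 + 31 + 31 + 30 + 31 + 30 + 31 + 31 + 28 + 1 = 346.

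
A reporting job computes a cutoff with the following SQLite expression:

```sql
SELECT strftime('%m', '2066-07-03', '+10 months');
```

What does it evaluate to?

05

First apply '+10 months': 2066-07-03 → 2067-05-03.
`%m` extracts the 2-digit month (01-12): 05.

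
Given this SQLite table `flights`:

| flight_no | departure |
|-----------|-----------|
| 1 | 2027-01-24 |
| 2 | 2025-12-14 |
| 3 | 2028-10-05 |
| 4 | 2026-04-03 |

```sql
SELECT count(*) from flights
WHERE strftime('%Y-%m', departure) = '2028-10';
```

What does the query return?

Rows with year-month 2028-10: 2028-10-05 → 1.

1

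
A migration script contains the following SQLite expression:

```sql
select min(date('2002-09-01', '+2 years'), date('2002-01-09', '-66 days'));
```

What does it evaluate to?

date('2002-09-01', '+2 years') → 2004-09-01.
date('2002-01-09', '-66 days') → 2001-11-04.
Earlier of the two is 2001-11-04.

2001-11-04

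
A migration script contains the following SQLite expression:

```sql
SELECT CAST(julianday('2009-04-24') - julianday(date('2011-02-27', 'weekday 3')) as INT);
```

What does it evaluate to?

-677

`weekday 3` advances to the next Wednesday; 2011-02-27 is a Sunday, so it moves forward to 2011-03-02.
6 days remain in April 2009 after the 24th (30 − 24).
Full months from May 2009 through February 2011 contribute their day counts.
Then 2 days into March 2011.
Total: 6 + 31 + 30 + 31 + 31 + 30 + 31 + 30 + 31 + 31 + 28 + 31 + 30 + 31 + 30 + 31 + 31 + 30 + 31 + 30 + 31 + 31 + 28 + 2 = 677.
The subtraction is earlier − later, so the result is −677 → -677.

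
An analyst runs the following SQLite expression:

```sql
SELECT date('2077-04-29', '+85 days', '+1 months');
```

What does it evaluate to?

2077-08-23

Applying '+85 days' to 2077-04-29: counting 85 days forward gives 2077-07-23.
Adding +1 month to 2077-07-23 gives 2077-08-23.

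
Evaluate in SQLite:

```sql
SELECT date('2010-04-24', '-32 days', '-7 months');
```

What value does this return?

Going back 24 days from 2010-04-24 reaches 2010-03-31 (last day of March, 31 days).
Going back 8 days within March lands on 2010-03-23.
Adding -7 months to 2010-03-23 gives 2009-08-23.

2009-08-23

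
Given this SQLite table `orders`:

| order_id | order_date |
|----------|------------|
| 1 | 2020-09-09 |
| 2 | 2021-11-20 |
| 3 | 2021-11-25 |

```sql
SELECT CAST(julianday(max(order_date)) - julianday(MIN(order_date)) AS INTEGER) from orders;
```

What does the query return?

442

MIN = 2020-09-09, MAX = 2021-11-25.
21 days remain in September 2020 after the 9th (30 − 9).
Full months from October 2020 through October 2021 contribute their day counts.
Then 25 days into November 2021.
Total: 21 + 31 + 30 + 31 + 31 + 28 + 31 + 30 + 31 + 30 + 31 + 31 + 30 + 31 + 25 = 442.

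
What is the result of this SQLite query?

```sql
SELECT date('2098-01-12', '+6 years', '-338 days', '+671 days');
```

2104-12-10

Adding +6 years to 2098-01-12 gives 2104-01-12.
Applying '-338 days' to 2104-01-12: counting 338 days back gives 2103-02-08.
Applying '+671 days' to 2103-02-08: counting 671 days forward gives 2104-12-10.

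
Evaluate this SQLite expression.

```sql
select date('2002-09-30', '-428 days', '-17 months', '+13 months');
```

Applying '-428 days' to 2002-09-30: counting 428 days back gives 2001-07-29.
Adding -17 months to 2001-07-29 gives 2000-02-29.
Adding +13 months to 2000-02-29 gives 2001-03-29.

2001-03-29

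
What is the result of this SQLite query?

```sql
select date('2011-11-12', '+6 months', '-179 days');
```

2011-11-15

Adding +6 months to 2011-11-12 gives 2012-05-12.
Applying '-179 days' to 2012-05-12: counting 179 days back gives 2011-11-15.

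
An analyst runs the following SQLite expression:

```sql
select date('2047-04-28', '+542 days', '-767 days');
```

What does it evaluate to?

2046-09-15

Applying '+542 days' to 2047-04-28: counting 542 days forward gives 2048-10-21.
Applying '-767 days' to 2048-10-21: counting 767 days back gives 2046-09-15.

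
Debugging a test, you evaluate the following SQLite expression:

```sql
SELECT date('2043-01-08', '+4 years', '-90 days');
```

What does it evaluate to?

2046-10-10

Adding +4 years to 2043-01-08 gives 2047-01-08.
Applying '-90 days' to 2047-01-08: counting 90 days back gives 2046-10-10.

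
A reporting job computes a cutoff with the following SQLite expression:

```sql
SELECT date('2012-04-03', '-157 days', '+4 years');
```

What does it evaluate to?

Applying '-157 days' to 2012-04-03: counting 157 days back gives 2011-10-29.
Adding +4 years to 2011-10-29 gives 2015-10-29.

2015-10-29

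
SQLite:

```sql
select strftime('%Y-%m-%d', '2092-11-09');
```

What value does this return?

`%Y-%m-%d` extracts the ISO date: 2092-11-09.

2092-11-09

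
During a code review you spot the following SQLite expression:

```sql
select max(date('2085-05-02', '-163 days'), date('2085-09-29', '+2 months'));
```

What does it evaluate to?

2085-11-29

date('2085-05-02', '-163 days') → 2084-11-20.
date('2085-09-29', '+2 months') → 2085-11-29.
Later of the two is 2085-11-29.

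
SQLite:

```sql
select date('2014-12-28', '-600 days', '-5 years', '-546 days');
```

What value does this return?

Applying '-600 days' to 2014-12-28: counting 600 days back gives 2013-05-07.
Adding -5 years to 2013-05-07 gives 2008-05-07.
Applying '-546 days' to 2008-05-07: counting 546 days back gives 2006-11-08.

2006-11-08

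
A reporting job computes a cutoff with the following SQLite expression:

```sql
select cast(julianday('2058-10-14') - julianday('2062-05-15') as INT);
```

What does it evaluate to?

17 days remain in October 2058 after the 14th (31 − 14).
Full months from November 2058 through April 2062 contribute their day counts.
Then 15 days into May 2062.
Total: 17 + 30 + 31 + 31 + 28 + 31 + 30 + 31 + 30 + 31 + 31 + 30 + 31 + 30 + 31 + 31 + 29 + 31 + 30 + 31 + 30 + 31 + 31 + 30 + 31 + 30 + 31 + 31 + 28 + 31 + 30 + 31 + 30 + 31 + 31 + 30 + 31 + 30 + 31 + 31 + 28 + 31 + 30 + 15 = 1309.
The subtraction is earlier − later, so the result is −1309 → -1309.

-1309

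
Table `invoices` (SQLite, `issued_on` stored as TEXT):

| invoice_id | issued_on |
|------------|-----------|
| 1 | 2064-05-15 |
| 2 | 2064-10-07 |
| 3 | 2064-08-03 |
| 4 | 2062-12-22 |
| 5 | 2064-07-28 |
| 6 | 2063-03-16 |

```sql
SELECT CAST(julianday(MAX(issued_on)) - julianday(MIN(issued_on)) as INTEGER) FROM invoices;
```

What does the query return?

MIN = 2062-12-22, MAX = 2064-10-07.
9 days remain in December 2062 after the 22nd (31 − 22).
Full months from January 2063 through September 2064 contribute their day counts.
Then 7 days into October 2064.
Total: 9 + 31 + 28 + 31 + 30 + 31 + 30 + 31 + 31 + 30 + 31 + 30 + 31 + 31 + 29 + 31 + 30 + 31 + 30 + 31 + 31 + 30 + 7 = 655.

655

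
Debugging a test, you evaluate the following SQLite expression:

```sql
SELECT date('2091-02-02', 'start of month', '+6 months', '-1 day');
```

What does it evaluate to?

2091-07-31

`start of month` rewinds 2091-02-02 to 2091-02-01.
Adding +6 months to 2091-02-01 gives 2091-08-01.
Going back 1 day from 2091-08-01 reaches 2091-07-31 (last day of July, 31 days).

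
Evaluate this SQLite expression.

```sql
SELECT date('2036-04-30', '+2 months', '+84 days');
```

2036-09-22

Adding +2 months to 2036-04-30 gives 2036-06-30.
Applying '+84 days' to 2036-06-30: counting 84 days forward gives 2036-09-22.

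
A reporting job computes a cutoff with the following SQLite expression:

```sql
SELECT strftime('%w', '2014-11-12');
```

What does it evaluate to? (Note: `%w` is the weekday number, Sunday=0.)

2014-11-12 is a Wednesday; with Sunday=0 that is 3.

3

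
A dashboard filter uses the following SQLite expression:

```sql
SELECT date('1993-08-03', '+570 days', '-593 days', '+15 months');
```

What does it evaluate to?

1994-10-11

Applying '+570 days' to 1993-08-03: counting 570 days forward gives 1995-02-24.
Applying '-593 days' to 1995-02-24: counting 593 days back gives 1993-07-11.
Adding +15 months to 1993-07-11 gives 1994-10-11.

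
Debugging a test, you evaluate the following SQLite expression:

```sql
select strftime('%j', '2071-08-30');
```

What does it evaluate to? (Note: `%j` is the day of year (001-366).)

242

Day-of-year for 2071-08-30: days since 2071-01-01 inclusive = 242, zero-padded to 242.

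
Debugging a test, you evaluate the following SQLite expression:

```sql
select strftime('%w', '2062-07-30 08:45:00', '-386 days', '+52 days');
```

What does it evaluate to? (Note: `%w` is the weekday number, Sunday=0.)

First apply '-386 days', '+52 days': 2062-07-30 08:45:00 → 2061-08-30 08:45:00.
2061-08-30 is a Tuesday; with Sunday=0 that is 2.

2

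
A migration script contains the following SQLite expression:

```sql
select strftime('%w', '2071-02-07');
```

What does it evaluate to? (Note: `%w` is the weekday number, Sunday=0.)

2071-02-07 is a Saturday; with Sunday=0 that is 6.

6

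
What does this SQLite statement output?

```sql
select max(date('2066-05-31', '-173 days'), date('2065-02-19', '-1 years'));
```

date('2066-05-31', '-173 days') → 2065-12-09.
date('2065-02-19', '-1 years') → 2064-02-19.
Later of the two is 2065-12-09.

2065-12-09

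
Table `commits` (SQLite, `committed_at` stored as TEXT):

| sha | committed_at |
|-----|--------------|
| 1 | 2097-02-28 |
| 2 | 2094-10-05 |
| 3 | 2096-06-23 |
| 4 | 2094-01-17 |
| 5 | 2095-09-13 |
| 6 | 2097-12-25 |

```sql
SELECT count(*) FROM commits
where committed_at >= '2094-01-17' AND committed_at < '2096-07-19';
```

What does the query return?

Rows in [2094-01-17, 2096-07-19): 2094-10-05, 2096-06-23, 2094-01-17, 2095-09-13 → 4 rows.

4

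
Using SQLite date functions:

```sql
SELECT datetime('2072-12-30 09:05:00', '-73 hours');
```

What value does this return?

2072-12-27 08:05:00

-73 hours from 2072-12-30 09:05:00 is 2072-12-27 08:05:00 (crosses midnight).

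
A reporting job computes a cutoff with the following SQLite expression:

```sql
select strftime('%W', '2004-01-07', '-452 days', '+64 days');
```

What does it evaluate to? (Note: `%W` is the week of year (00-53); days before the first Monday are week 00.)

First apply '-452 days', '+64 days': 2004-01-07 → 2002-12-15.
2002-12-15 is a Sunday. SQLite's %W counts Mondays since the year started; the result is 49.

49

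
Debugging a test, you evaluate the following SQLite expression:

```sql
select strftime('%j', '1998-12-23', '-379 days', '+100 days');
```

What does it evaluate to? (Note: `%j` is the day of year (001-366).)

First apply '-379 days', '+100 days': 1998-12-23 → 1998-03-19.
Day-of-year for 1998-03-19: days since 1998-01-01 inclusive = 78, zero-padded to 078.

078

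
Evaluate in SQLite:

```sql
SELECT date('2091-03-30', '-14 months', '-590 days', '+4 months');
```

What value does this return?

Adding -14 months to 2091-03-30 gives 2090-01-30.
Applying '-590 days' to 2090-01-30: counting 590 days back gives 2088-06-19.
Adding +4 months to 2088-06-19 gives 2088-10-19.

2088-10-19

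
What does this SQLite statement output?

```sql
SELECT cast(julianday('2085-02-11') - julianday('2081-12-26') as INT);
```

1143

5 days remain in December 2081 after the 26th (31 − 26).
Full months from January 2082 through January 2085 contribute their day counts.
Then 11 days into February 2085.
Total: 5 + 31 + 28 + 31 + 30 + 31 + 30 + 31 + 31 + 30 + 31 + 30 + 31 + 31 + 28 + 31 + 30 + 31 + 30 + 31 + 31 + 30 + 31 + 30 + 31 + 31 + 29 + 31 + 30 + 31 + 30 + 31 + 31 + 30 + 31 + 30 + 31 + 31 + 11 = 1143.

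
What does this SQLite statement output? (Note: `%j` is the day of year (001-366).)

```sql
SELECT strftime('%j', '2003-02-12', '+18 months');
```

First apply '+18 months': 2003-02-12 → 2004-08-12.
Day-of-year for 2004-08-12: days since 2004-01-01 inclusive = 225, zero-padded to 225.

225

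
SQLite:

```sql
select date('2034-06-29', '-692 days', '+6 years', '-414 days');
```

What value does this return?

Applying '-692 days' to 2034-06-29: counting 692 days back gives 2032-08-06.
Adding +6 years to 2032-08-06 gives 2038-08-06.
Applying '-414 days' to 2038-08-06: counting 414 days back gives 2037-06-18.

2037-06-18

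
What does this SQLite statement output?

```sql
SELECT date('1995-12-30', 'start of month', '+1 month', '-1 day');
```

1995-12-31

`start of month` rewinds 1995-12-30 to 1995-12-01.
Adding +1 month to 1995-12-01 gives 1996-01-01.
Going back 1 day from 1996-01-01 reaches 1995-12-31 (last day of December, 31 days).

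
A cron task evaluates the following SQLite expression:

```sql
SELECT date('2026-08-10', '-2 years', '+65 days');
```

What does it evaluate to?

Adding -2 years to 2026-08-10 gives 2024-08-10.
Applying '+65 days' to 2024-08-10: counting 65 days forward gives 2024-10-14.

2024-10-14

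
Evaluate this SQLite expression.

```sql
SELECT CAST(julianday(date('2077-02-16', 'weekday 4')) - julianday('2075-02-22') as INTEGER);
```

727

`weekday 4` advances to the next Thursday; 2077-02-16 is a Tuesday, so it moves forward to 2077-02-18.
6 days remain in February 2075 after the 22nd (28 − 22).
Full months from March 2075 through January 2077 contribute their day counts.
Then 18 days into February 2077.
Total: 6 + 31 + 30 + 31 + 30 + 31 + 31 + 30 + 31 + 30 + 31 + 31 + 29 + 31 + 30 + 31 + 30 + 31 + 31 + 30 + 31 + 30 + 31 + 31 + 18 = 727.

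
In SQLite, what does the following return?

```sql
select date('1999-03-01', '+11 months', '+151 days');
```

Adding +11 months to 1999-03-01 gives 2000-02-01.
Applying '+151 days' to 2000-02-01: counting 151 days forward gives 2000-07-01.

2000-07-01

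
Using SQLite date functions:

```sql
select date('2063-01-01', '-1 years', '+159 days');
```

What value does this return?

2062-06-09

Adding -1 year to 2063-01-01 gives 2062-01-01.
Applying '+159 days' to 2062-01-01: counting 159 days forward gives 2062-06-09.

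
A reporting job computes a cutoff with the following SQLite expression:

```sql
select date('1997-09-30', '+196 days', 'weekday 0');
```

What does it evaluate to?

Applying '+196 days' to 1997-09-30: counting 196 days forward gives 1998-04-14.
`weekday 0` advances to the next Sunday; 1998-04-14 is a Tuesday, so it moves forward to 1998-04-19.

1998-04-19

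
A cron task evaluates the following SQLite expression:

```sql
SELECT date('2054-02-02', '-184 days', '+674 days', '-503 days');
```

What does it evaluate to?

Applying '-184 days' to 2054-02-02: counting 184 days back gives 2053-08-02.
Applying '+674 days' to 2053-08-02: counting 674 days forward gives 2055-06-07.
Applying '-503 days' to 2055-06-07: counting 503 days back gives 2054-01-20.

2054-01-20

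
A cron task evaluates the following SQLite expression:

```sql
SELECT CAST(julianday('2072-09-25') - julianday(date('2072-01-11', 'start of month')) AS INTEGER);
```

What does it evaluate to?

268

`start of month` rewinds 2072-01-11 to 2072-01-01.
30 days remain in January 2072 after the 1st (31 − 1).
Full months from February 2072 through August 2072 contribute their day counts.
Then 25 days into September 2072.
Total: 30 + 29 + 31 + 30 + 31 + 30 + 31 + 31 + 25 = 268.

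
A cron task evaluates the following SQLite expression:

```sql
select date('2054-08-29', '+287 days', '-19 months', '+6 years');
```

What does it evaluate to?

Applying '+287 days' to 2054-08-29: counting 287 days forward gives 2055-06-12.
Adding -19 months to 2055-06-12 gives 2053-11-12.
Adding +6 years to 2053-11-12 gives 2059-11-12.

2059-11-12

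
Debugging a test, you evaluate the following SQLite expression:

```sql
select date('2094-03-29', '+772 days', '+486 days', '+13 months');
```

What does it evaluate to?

Applying '+772 days' to 2094-03-29: counting 772 days forward gives 2096-05-09.
Applying '+486 days' to 2096-05-09: counting 486 days forward gives 2097-09-07.
Adding +13 months to 2097-09-07 gives 2098-10-07.

2098-10-07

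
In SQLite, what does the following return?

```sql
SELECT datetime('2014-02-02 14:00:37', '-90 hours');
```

-90 hours from 2014-02-02 14:00:37 is 2014-01-29 20:00:37 (crosses midnight).

2014-01-29 20:00:37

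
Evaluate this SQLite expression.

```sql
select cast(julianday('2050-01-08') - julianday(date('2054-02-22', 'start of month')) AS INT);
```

-1485

`start of month` rewinds 2054-02-22 to 2054-02-01.
23 days remain in January 2050 after the 8th (31 − 8).
Full months from February 2050 through January 2054 contribute their day counts.
Then 1 day into February 2054.
Total: 23 + 28 + 31 + 30 + 31 + 30 + 31 + 31 + 30 + 31 + 30 + 31 + 31 + 28 + 31 + 30 + 31 + 30 + 31 + 31 + 30 + 31 + 30 + 31 + 31 + 29 + 31 + 30 + 31 + 30 + 31 + 31 + 30 + 31 + 30 + 31 + 31 + 28 + 31 + 30 + 31 + 30 + 31 + 31 + 30 + 31 + 30 + 31 + 31 + 1 = 1485.
The subtraction is earlier − later, so the result is −1485 → -1485.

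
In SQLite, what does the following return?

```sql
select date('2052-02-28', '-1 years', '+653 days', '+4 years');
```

Adding -1 year to 2052-02-28 gives 2051-02-28.
Applying '+653 days' to 2051-02-28: counting 653 days forward gives 2052-12-12.
Adding +4 years to 2052-12-12 gives 2056-12-12.

2056-12-12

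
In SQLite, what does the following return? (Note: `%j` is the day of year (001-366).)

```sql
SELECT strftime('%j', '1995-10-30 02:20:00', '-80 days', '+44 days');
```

267

First apply '-80 days', '+44 days': 1995-10-30 02:20:00 → 1995-09-24 02:20:00.
Day-of-year for 1995-09-24: days since 1995-01-01 inclusive = 267, zero-padded to 267.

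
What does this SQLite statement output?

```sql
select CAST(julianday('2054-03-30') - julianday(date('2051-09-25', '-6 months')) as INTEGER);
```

Adding -6 months to 2051-09-25 gives 2051-03-25.
6 days remain in March 2051 after the 25th (31 − 25).
Full months from April 2051 through February 2054 contribute their day counts.
Then 30 days into March 2054.
Total: 6 + 30 + 31 + 30 + 31 + 31 + 30 + 31 + 30 + 31 + 31 + 29 + 31 + 30 + 31 + 30 + 31 + 31 + 30 + 31 + 30 + 31 + 31 + 28 + 31 + 30 + 31 + 30 + 31 + 31 + 30 + 31 + 30 + 31 + 31 + 28 + 30 = 1101.

1101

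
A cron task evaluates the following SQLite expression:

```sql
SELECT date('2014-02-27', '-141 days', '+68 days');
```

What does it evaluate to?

Applying '-141 days' to 2014-02-27: counting 141 days back gives 2013-10-09.
Applying '+68 days' to 2013-10-09: counting 68 days forward gives 2013-12-16.

2013-12-16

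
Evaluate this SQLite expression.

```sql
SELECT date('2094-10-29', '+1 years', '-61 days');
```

Adding +1 year to 2094-10-29 gives 2095-10-29.
Applying '-61 days' to 2095-10-29: counting 61 days back gives 2095-08-29.

2095-08-29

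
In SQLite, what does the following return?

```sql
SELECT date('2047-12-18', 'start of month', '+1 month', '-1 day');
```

`start of month` rewinds 2047-12-18 to 2047-12-01.
Adding +1 month to 2047-12-01 gives 2048-01-01.
Going back 1 day from 2048-01-01 reaches 2047-12-31 (last day of December, 31 days).

2047-12-31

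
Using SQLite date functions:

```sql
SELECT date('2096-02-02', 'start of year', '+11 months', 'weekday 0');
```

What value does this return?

2096-12-02

`start of year` rewinds 2096-02-02 to 2096-01-01.
Adding +11 months to 2096-01-01 gives 2096-12-01.
`weekday 0` advances to the next Sunday; 2096-12-01 is a Saturday, so it moves forward to 2096-12-02.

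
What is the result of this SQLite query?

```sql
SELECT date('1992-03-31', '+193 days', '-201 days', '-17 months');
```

Applying '+193 days' to 1992-03-31: counting 193 days forward gives 1992-10-10.
Applying '-201 days' to 1992-10-10: counting 201 days back gives 1992-03-23.
Adding -17 months to 1992-03-23 gives 1990-10-23.

1990-10-23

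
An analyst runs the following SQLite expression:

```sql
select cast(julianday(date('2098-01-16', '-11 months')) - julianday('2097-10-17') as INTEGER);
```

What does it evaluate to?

Adding -11 months to 2098-01-16 gives 2097-02-16.
12 days remain in February 2097 after the 16th (28 − 16).
Full months from March 2097 through September 2097 contribute their day counts.
Then 17 days into October 2097.
Total: 12 + 31 + 30 + 31 + 30 + 31 + 31 + 30 + 17 = 243.
The subtraction is earlier − later, so the result is −243 → -243.

-243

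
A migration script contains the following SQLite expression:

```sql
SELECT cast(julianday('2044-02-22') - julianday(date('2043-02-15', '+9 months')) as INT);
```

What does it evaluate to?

Adding +9 months to 2043-02-15 gives 2043-11-15.
15 days remain in November 2043 after the 15th (30 − 15).
December 2043: 31 days.
January 2044: 31 days.
Then 22 days into February 2044.
Total: 15 + 31 + 31 + 22 = 99.

99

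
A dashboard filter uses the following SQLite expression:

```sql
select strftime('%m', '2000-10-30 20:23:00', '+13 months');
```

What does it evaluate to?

First apply '+13 months': 2000-10-30 20:23:00 → 2001-11-30 20:23:00.
`%m` extracts the 2-digit month (01-12): 11.

11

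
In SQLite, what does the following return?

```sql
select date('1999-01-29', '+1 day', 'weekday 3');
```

Advancing 1 more day within January lands on 1999-01-30.
`weekday 3` advances to the next Wednesday; 1999-01-30 is a Saturday, so it moves forward to 1999-02-03.

1999-02-03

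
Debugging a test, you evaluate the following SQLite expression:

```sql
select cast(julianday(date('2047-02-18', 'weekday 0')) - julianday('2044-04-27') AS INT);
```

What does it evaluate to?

`weekday 0` advances to the next Sunday; 2047-02-18 is a Monday, so it moves forward to 2047-02-24.
3 days remain in April 2044 after the 27th (30 − 27).
Full months from May 2044 through January 2047 contribute their day counts.
Then 24 days into February 2047.
Total: 3 + 31 + 30 + 31 + 31 + 30 + 31 + 30 + 31 + 31 + 28 + 31 + 30 + 31 + 30 + 31 + 31 + 30 + 31 + 30 + 31 + 31 + 28 + 31 + 30 + 31 + 30 + 31 + 31 + 30 + 31 + 30 + 31 + 31 + 24 = 1033.

1033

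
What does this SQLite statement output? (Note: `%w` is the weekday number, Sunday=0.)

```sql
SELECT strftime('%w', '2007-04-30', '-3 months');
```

2

First apply '-3 months': 2007-04-30 → 2007-01-30.
2007-01-30 is a Tuesday; with Sunday=0 that is 2.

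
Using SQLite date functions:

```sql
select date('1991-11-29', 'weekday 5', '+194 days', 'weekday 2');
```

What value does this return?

1992-06-16

`weekday 5` advances to the next Friday; 1991-11-29 is already a Friday, so it stays at 1991-11-29.
Applying '+194 days' to 1991-11-29: counting 194 days forward gives 1992-06-10.
`weekday 2` advances to the next Tuesday; 1992-06-10 is a Wednesday, so it moves forward to 1992-06-16.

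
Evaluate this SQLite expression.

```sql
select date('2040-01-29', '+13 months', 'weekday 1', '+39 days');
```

Adding +13 months to 2040-01-29 targets 2041-02-29. February 2041 has only 28 days, so SQLite normalizes the 1-day overflow forward to 2041-03-01.
`weekday 1` advances to the next Monday; 2041-03-01 is a Friday, so it moves forward to 2041-03-04.
March 2041 has 31 days; 27 remain after the 4th, so 28 days reach 2041-04-01.
Advancing 11 more days within April lands on 2041-04-12.

2041-04-12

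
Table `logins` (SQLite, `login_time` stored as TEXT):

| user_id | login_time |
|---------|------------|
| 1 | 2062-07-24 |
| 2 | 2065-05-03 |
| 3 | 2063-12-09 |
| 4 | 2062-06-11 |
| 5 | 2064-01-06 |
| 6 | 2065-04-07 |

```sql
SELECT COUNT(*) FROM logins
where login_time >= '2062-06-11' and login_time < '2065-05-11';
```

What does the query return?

Rows in [2062-06-11, 2065-05-11): 2062-07-24, 2065-05-03, 2063-12-09, 2062-06-11, 2064-01-06, 2065-04-07 → 6 rows.

6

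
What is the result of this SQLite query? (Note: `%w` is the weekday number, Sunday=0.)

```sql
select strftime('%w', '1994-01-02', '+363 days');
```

6

First apply '+363 days': 1994-01-02 → 1994-12-31.
1994-12-31 is a Saturday; with Sunday=0 that is 6.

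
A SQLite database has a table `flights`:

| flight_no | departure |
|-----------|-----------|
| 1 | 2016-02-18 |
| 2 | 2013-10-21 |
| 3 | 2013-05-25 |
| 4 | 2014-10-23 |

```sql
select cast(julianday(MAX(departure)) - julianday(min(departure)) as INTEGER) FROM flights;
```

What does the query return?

999

MIN = 2013-05-25, MAX = 2016-02-18.
6 days remain in May 2013 after the 25th (31 − 25).
Full months from June 2013 through January 2016 contribute their day counts.
Then 18 days into February 2016.
Total: 6 + 30 + 31 + 31 + 30 + 31 + 30 + 31 + 31 + 28 + 31 + 30 + 31 + 30 + 31 + 31 + 30 + 31 + 30 + 31 + 31 + 28 + 31 + 30 + 31 + 30 + 31 + 31 + 30 + 31 + 30 + 31 + 31 + 18 = 999.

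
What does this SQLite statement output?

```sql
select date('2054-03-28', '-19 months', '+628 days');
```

2054-05-18

Adding -19 months to 2054-03-28 gives 2052-08-28.
Applying '+628 days' to 2052-08-28: counting 628 days forward gives 2054-05-18.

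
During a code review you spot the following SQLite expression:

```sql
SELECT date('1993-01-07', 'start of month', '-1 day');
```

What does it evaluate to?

1992-12-31

`start of month` rewinds 1993-01-07 to 1993-01-01.
Going back 1 day from 1993-01-01 reaches 1992-12-31 (last day of December, 31 days).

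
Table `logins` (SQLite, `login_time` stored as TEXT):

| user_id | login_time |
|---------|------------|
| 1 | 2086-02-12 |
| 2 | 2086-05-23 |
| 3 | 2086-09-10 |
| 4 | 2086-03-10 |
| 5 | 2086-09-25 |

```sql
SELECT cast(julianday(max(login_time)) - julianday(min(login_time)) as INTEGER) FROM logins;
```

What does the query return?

225

MIN = 2086-02-12, MAX = 2086-09-25.
16 days remain in February 2086 after the 12th (28 − 12).
Full months from March 2086 through August 2086 contribute their day counts.
Then 25 days into September 2086.
Total: 16 + 31 + 30 + 31 + 30 + 31 + 31 + 25 = 225.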